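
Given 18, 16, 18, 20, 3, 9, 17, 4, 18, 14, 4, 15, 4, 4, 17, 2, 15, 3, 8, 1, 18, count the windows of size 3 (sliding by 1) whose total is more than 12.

18

(18, 16, 18) → sum 52  > 12 ✓
(16, 18, 20) → sum 54  > 12 ✓
(18, 20, 3) → sum 41  > 12 ✓
(20, 3, 9) → sum 32  > 12 ✓
(3, 9, 17) → sum 29  > 12 ✓
(9, 17, 4) → sum 30  > 12 ✓
(17, 4, 18) → sum 39  > 12 ✓
(4, 18, 14) → sum 36  > 12 ✓
(18, 14, 4) → sum 36  > 12 ✓
(14, 4, 15) → sum 33  > 12 ✓
(4, 15, 4) → sum 23  > 12 ✓
(15, 4, 4) → sum 23  > 12 ✓
(4, 4, 17) → sum 25  > 12 ✓
(4, 17, 2) → sum 23  > 12 ✓
(17, 2, 15) → sum 34  > 12 ✓
(2, 15, 3) → sum 20  > 12 ✓
(15, 3, 8) → sum 26  > 12 ✓
(3, 8, 1) → sum 12
(8, 1, 18) → sum 27  > 12 ✓
18 windows satisfy the condition.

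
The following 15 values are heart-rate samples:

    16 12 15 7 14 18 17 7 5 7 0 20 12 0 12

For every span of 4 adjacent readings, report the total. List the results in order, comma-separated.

16 12 15 7 → sum 50
12 15 7 14 → sum 48
15 7 14 18 → sum 54
7 14 18 17 → sum 56
14 18 17 7 → sum 56
18 17 7 5 → sum 47
17 7 5 7 → sum 36
7 5 7 0 → sum 19
5 7 0 20 → sum 32
7 0 20 12 → sum 39
0 20 12 0 → sum 32
20 12 0 12 → sum 44

50, 48, 54, 56, 56, 47, 36, 19, 32, 39, 32, 44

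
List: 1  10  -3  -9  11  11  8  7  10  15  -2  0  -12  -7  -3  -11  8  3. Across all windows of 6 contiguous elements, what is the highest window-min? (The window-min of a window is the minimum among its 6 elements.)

7

Each size-6 window and its min:
1 10 -3 -9 11 11 → min -9
10 -3 -9 11 11 8 → min -9
-3 -9 11 11 8 7 → min -9
-9 11 11 8 7 10 → min -9
11 11 8 7 10 15 → min 7
11 8 7 10 15 -2 → min -2
8 7 10 15 -2 0 → min -2
7 10 15 -2 0 -12 → min -12
10 15 -2 0 -12 -7 → min -12
15 -2 0 -12 -7 -3 → min -12
-2 0 -12 -7 -3 -11 → min -12
0 -12 -7 -3 -11 8 → min -12
-12 -7 -3 -11 8 3 → min -12
Highest of these is 7.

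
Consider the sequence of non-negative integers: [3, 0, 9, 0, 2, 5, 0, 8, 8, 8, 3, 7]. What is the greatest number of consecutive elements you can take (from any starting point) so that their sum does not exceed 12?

Extend to the right; shrink from the left whenever the sum exceeds 12:
add 3: [3] sum 3, len 1
add 0: [3, 0] sum 3, len 2
add 9: [3, 0, 9] sum 12, len 3
add 0: [3, 0, 9, 0] sum 12, len 4
add 2: [0, 9, 0, 2] sum 11, len 4
add 5: [0, 2, 5] sum 7, len 3
add 0: [0, 2, 5, 0] sum 7, len 4
add 8: [0, 8] sum 8, len 2
add 8: [8] sum 8, len 1
add 8: [8] sum 8, len 1
add 3: [8, 3] sum 11, len 2
add 7: [3, 7] sum 10, len 2
Longest length seen: 4.

4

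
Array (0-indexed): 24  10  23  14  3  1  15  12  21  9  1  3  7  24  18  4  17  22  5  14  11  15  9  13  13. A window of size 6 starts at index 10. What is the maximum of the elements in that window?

Elements at indices 10..15: 1, 3, 7, 24, 18, 4
max(1, 3, 7, 24, 18, 4) = 24

24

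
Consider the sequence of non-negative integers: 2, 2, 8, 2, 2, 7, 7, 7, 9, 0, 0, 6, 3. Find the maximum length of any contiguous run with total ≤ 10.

→ 2: sum 2, len 1
→ 2: sum 4, len 2
→ 8 (dropped 2): sum 10, len 2
→ 2 (dropped 2): sum 10, len 2
→ 2 (dropped 8): sum 4, len 2
→ 7 (dropped 2): sum 9, len 2
→ 7 (dropped 2, 7): sum 7, len 1
→ 7 (dropped 7): sum 7, len 1
→ 9 (dropped 7): sum 9, len 1
→ 0: sum 9, len 2
→ 0: sum 9, len 3
→ 6 (dropped 9): sum 6, len 3
→ 3: sum 9, len 4
Longest length seen: 4.

4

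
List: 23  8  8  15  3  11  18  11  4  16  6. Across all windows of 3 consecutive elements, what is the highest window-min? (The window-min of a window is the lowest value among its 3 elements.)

11

[23, 8, 8] → min 8
[8, 8, 15] → min 8
[8, 15, 3] → min 3
[15, 3, 11] → min 3
[3, 11, 18] → min 3
[11, 18, 11] → min 11
[18, 11, 4] → min 4
[11, 4, 16] → min 4
[4, 16, 6] → min 4
Highest of these is 11.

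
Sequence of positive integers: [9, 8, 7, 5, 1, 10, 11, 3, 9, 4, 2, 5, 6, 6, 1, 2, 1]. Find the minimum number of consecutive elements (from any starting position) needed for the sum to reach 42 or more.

add 9: running sum 9 < 42
add 8: running sum 17 < 42
add 7: running sum 24 < 42
add 5: running sum 29 < 42
add 1: running sum 30 < 42
add 10: running sum 40 < 42
add 11: shortest ending here [8, 7, 5, 1, 10, 11] sum 42, len 6
add 3: shortest ending here [8, 7, 5, 1, 10, 11, 3] sum 45, len 7
add 9: shortest ending here [7, 5, 1, 10, 11, 3, 9] sum 46, len 7
add 4: shortest ending here [5, 1, 10, 11, 3, 9, 4] sum 43, len 7
add 2: shortest ending here [5, 1, 10, 11, 3, 9, 4, 2] sum 45, len 8
add 5: shortest ending here [10, 11, 3, 9, 4, 2, 5] sum 44, len 7
add 6: shortest ending here [10, 11, 3, 9, 4, 2, 5, 6] sum 50, len 8
add 6: shortest ending here [11, 3, 9, 4, 2, 5, 6, 6] sum 46, len 8
add 1: shortest ending here [11, 3, 9, 4, 2, 5, 6, 6, 1] sum 47, len 9
add 2: shortest ending here [11, 3, 9, 4, 2, 5, 6, 6, 1, 2] sum 49, len 10
add 1: shortest ending here [11, 3, 9, 4, 2, 5, 6, 6, 1, 2, 1] sum 50, len 11
Shortest qualifying length: 6.

6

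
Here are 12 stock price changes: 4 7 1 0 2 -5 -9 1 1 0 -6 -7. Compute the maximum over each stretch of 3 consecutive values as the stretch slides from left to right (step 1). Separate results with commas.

Sliding a size-3 window across the 12 values:
(4, 7, 1) → max 7
(7, 1, 0) → max 7
(1, 0, 2) → max 2
(0, 2, -5) → max 2
(2, -5, -9) → max 2
(-5, -9, 1) → max 1
(-9, 1, 1) → max 1
(1, 1, 0) → max 1
(1, 0, -6) → max 1
(0, -6, -7) → max 0

7, 7, 2, 2, 2, 1, 1, 1, 1, 0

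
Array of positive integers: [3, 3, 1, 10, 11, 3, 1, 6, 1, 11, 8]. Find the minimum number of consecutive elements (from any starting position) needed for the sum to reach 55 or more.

10

add 3: running sum 3 < 55
add 3: running sum 6 < 55
add 1: running sum 7 < 55
add 10: running sum 17 < 55
add 11: running sum 28 < 55
add 3: running sum 31 < 55
add 1: running sum 32 < 55
add 6: running sum 38 < 55
add 1: running sum 39 < 55
add 11: running sum 50 < 55
add 8: shortest ending here [3, 1, 10, 11, 3, 1, 6, 1, 11, 8] sum 55, len 10
Shortest qualifying length: 10.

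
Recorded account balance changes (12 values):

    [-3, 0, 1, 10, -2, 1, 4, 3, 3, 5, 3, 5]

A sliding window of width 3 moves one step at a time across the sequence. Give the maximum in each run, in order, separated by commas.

Sliding a size-3 window across the 12 values:
(-3, 0, 1) → max 1
(0, 1, 10) → max 10
(1, 10, -2) → max 10
(10, -2, 1) → max 10
(-2, 1, 4) → max 4
(1, 4, 3) → max 4
(4, 3, 3) → max 4
(3, 3, 5) → max 5
(3, 5, 3) → max 5
(5, 3, 5) → max 5

1, 10, 10, 10, 4, 4, 4, 5, 5, 5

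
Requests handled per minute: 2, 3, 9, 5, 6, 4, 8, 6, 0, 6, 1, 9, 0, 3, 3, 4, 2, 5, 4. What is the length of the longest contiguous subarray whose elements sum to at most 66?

16

→ 2: sum 2, len 1
→ 3: sum 5, len 2
→ 9: sum 14, len 3
→ 5: sum 19, len 4
→ 6: sum 25, len 5
→ 4: sum 29, len 6
→ 8: sum 37, len 7
→ 6: sum 43, len 8
→ 0: sum 43, len 9
→ 6: sum 49, len 10
→ 1: sum 50, len 11
→ 9: sum 59, len 12
→ 0: sum 59, len 13
→ 3: sum 62, len 14
→ 3: sum 65, len 15
→ 4 (dropped 2, 3): sum 64, len 14
→ 2: sum 66, len 15
→ 5 (dropped 9): sum 62, len 15
→ 4: sum 66, len 16
Longest length seen: 16.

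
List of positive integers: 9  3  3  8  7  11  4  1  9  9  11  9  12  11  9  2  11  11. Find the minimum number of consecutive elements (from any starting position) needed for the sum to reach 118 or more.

15

add 9: running sum 9 < 118
add 3: running sum 12 < 118
add 3: running sum 15 < 118
add 8: running sum 23 < 118
add 7: running sum 30 < 118
add 11: running sum 41 < 118
add 4: running sum 45 < 118
add 1: running sum 46 < 118
add 9: running sum 55 < 118
add 9: running sum 64 < 118
add 11: running sum 75 < 118
add 9: running sum 84 < 118
add 12: running sum 96 < 118
add 11: running sum 107 < 118
add 9: running sum 116 < 118
end 15: [9, 3, 3, 8, 7, 11, 4, 1, 9, 9, 11, 9, 12, 11, 9, 2] sum 118, len 16
end 16: [3, 3, 8, 7, 11, 4, 1, 9, 9, 11, 9, 12, 11, 9, 2, 11] sum 120, len 16
end 17: [8, 7, 11, 4, 1, 9, 9, 11, 9, 12, 11, 9, 2, 11, 11] sum 125, len 15
Shortest qualifying length: 15.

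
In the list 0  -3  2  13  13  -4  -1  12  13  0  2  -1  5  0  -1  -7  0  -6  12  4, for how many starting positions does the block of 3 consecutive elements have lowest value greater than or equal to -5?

13

(0, -3, 2) → min -3  ≥ -5 ✓
(-3, 2, 13) → min -3  ≥ -5 ✓
(2, 13, 13) → min 2  ≥ -5 ✓
(13, 13, -4) → min -4  ≥ -5 ✓
(13, -4, -1) → min -4  ≥ -5 ✓
(-4, -1, 12) → min -4  ≥ -5 ✓
(-1, 12, 13) → min -1  ≥ -5 ✓
(12, 13, 0) → min 0  ≥ -5 ✓
(13, 0, 2) → min 0  ≥ -5 ✓
(0, 2, -1) → min -1  ≥ -5 ✓
(2, -1, 5) → min -1  ≥ -5 ✓
(-1, 5, 0) → min -1  ≥ -5 ✓
(5, 0, -1) → min -1  ≥ -5 ✓
(0, -1, -7) → min -7
(-1, -7, 0) → min -7
(-7, 0, -6) → min -7
(0, -6, 12) → min -6
(-6, 12, 4) → min -6
13 windows satisfy the condition.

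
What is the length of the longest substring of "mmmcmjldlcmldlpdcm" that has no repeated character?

5

add m: [m] len 1
add m (repeat m, move left end past it): [m] len 1
add m (repeat m, move left end past it): [m] len 1
add c: [m, c] len 2
add m (repeat m, move left end past it): [c, m] len 2
add j: [c, m, j] len 3
add l: [c, m, j, l] len 4
add d: [c, m, j, l, d] len 5
add l (repeat l, move left end past it): [d, l] len 2
add c: [d, l, c] len 3
add m: [d, l, c, m] len 4
add l (repeat l, move left end past it): [c, m, l] len 3
add d: [c, m, l, d] len 4
add l (repeat l, move left end past it): [d, l] len 2
add p: [d, l, p] len 3
add d (repeat d, move left end past it): [l, p, d] len 3
add c: [l, p, d, c] len 4
add m: [l, p, d, c, m] len 5
Longest all-distinct length: 5.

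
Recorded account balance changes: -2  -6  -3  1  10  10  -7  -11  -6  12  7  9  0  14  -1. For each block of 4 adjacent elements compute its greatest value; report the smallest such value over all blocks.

1

Each size-4 window and its max:
(-2, -6, -3, 1) → max 1
(-6, -3, 1, 10) → max 10
(-3, 1, 10, 10) → max 10
(1, 10, 10, -7) → max 10
(10, 10, -7, -11) → max 10
(10, -7, -11, -6) → max 10
(-7, -11, -6, 12) → max 12
(-11, -6, 12, 7) → max 12
(-6, 12, 7, 9) → max 12
(12, 7, 9, 0) → max 12
(7, 9, 0, 14) → max 14
(9, 0, 14, -1) → max 14
Smallest of these is 1.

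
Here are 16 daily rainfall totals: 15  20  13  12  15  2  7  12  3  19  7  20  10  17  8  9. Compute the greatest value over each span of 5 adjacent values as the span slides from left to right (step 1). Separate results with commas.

15 20 13 12 15 → max 20
20 13 12 15 2 → max 20
13 12 15 2 7 → max 15
12 15 2 7 12 → max 15
15 2 7 12 3 → max 15
2 7 12 3 19 → max 19
7 12 3 19 7 → max 19
12 3 19 7 20 → max 20
3 19 7 20 10 → max 20
19 7 20 10 17 → max 20
7 20 10 17 8 → max 20
20 10 17 8 9 → max 20

20, 20, 15, 15, 15, 19, 19, 20, 20, 20, 20, 20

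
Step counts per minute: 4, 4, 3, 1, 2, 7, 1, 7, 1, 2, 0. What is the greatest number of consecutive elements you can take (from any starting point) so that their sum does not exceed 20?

7

add 4: [4] sum 4, len 1
add 4: [4, 4] sum 8, len 2
add 3: [4, 4, 3] sum 11, len 3
add 1: [4, 4, 3, 1] sum 12, len 4
add 2: [4, 4, 3, 1, 2] sum 14, len 5
add 7: [4, 3, 1, 2, 7] sum 17, len 5
add 1: [4, 3, 1, 2, 7, 1] sum 18, len 6
add 7: [1, 2, 7, 1, 7] sum 18, len 5
add 1: [1, 2, 7, 1, 7, 1] sum 19, len 6
add 2: [2, 7, 1, 7, 1, 2] sum 20, len 6
add 0: [2, 7, 1, 7, 1, 2, 0] sum 20, len 7
Longest length seen: 7.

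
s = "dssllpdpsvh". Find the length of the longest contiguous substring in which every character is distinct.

[d] len 1
[d, s] len 2
[s] len 1
[s, l] len 2
[l] len 1
[l, p] len 2
[l, p, d] len 3
[d, p] len 2
[d, p, s] len 3
[d, p, s, v] len 4
[d, p, s, v, h] len 5
Longest all-distinct length: 5.

5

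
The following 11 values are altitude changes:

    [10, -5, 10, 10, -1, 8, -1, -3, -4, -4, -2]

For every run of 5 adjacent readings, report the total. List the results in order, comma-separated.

Sliding a size-5 window across the 11 values:
[10, -5, 10, 10, -1] → sum 24
[-5, 10, 10, -1, 8] → sum 22
[10, 10, -1, 8, -1] → sum 26
[10, -1, 8, -1, -3] → sum 13
[-1, 8, -1, -3, -4] → sum -1
[8, -1, -3, -4, -4] → sum -4
[-1, -3, -4, -4, -2] → sum -14

24, 22, 26, 13, -1, -4, -14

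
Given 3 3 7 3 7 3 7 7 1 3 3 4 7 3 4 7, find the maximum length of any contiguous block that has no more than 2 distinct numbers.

8

add 3: window [3] (1 distinct), len 1
add 3: window [3, 3] (1 distinct), len 2
add 7: window [3, 3, 7] (2 distinct), len 3
add 3: window [3, 3, 7, 3] (2 distinct), len 4
add 7: window [3, 3, 7, 3, 7] (2 distinct), len 5
add 3: window [3, 3, 7, 3, 7, 3] (2 distinct), len 6
add 7: window [3, 3, 7, 3, 7, 3, 7] (2 distinct), len 7
add 7: window [3, 3, 7, 3, 7, 3, 7, 7] (2 distinct), len 8
add 1: window [7, 7, 1] (2 distinct), len 3
add 3: window [1, 3] (2 distinct), len 2
add 3: window [1, 3, 3] (2 distinct), len 3
add 4: window [3, 3, 4] (2 distinct), len 3
add 7: window [4, 7] (2 distinct), len 2
add 3: window [7, 3] (2 distinct), len 2
add 4: window [3, 4] (2 distinct), len 2
add 7: window [4, 7] (2 distinct), len 2
Longest length with ≤2 distinct: 8.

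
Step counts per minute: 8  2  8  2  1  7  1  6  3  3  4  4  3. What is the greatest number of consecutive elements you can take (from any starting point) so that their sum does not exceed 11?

4

Extend to the right; shrink from the left whenever the sum exceeds 11:
[8] sum 8 len 1
[8, 2] sum 10 len 2
[2, 8] sum 10 len 2
[8, 2] sum 10 len 2
[8, 2, 1] sum 11 len 3
[2, 1, 7] sum 10 len 3
[2, 1, 7, 1] sum 11 len 4
[1, 6] sum 7 len 2
[1, 6, 3] sum 10 len 3
[3, 3] sum 6 len 2
[3, 3, 4] sum 10 len 3
[3, 4, 4] sum 11 len 3
[4, 4, 3] sum 11 len 3
Longest length seen: 4.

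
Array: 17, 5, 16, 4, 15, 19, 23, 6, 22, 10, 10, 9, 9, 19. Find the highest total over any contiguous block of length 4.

70

Each size-4 window and its sum:
(17, 5, 16, 4) → sum 42
(5, 16, 4, 15) → sum 40
(16, 4, 15, 19) → sum 54
(4, 15, 19, 23) → sum 61
(15, 19, 23, 6) → sum 63
(19, 23, 6, 22) → sum 70
(23, 6, 22, 10) → sum 61
(6, 22, 10, 10) → sum 48
(22, 10, 10, 9) → sum 51
(10, 10, 9, 9) → sum 38
(10, 9, 9, 19) → sum 47
Highest of these is 70.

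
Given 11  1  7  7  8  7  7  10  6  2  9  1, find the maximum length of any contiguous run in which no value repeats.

[11] len 1
[11, 1] len 2
[11, 1, 7] len 3
[7] len 1
[7, 8] len 2
[8, 7] len 2
[7] len 1
[7, 10] len 2
[7, 10, 6] len 3
[7, 10, 6, 2] len 4
[7, 10, 6, 2, 9] len 5
[7, 10, 6, 2, 9, 1] len 6
Longest all-distinct length: 6.

6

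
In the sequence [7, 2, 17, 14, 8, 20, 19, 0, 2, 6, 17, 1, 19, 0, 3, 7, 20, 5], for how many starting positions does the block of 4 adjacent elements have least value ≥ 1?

7

[7, 2, 17, 14] → min 2  ≥ 1 ✓
[2, 17, 14, 8] → min 2  ≥ 1 ✓
[17, 14, 8, 20] → min 8  ≥ 1 ✓
[14, 8, 20, 19] → min 8  ≥ 1 ✓
[8, 20, 19, 0] → min 0
[20, 19, 0, 2] → min 0
[19, 0, 2, 6] → min 0
[0, 2, 6, 17] → min 0
[2, 6, 17, 1] → min 1  ≥ 1 ✓
[6, 17, 1, 19] → min 1  ≥ 1 ✓
[17, 1, 19, 0] → min 0
[1, 19, 0, 3] → min 0
[19, 0, 3, 7] → min 0
[0, 3, 7, 20] → min 0
[3, 7, 20, 5] → min 3  ≥ 1 ✓
7 windows satisfy the condition.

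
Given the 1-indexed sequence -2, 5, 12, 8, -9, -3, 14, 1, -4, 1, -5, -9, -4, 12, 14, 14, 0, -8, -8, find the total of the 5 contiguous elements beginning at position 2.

Elements at indices 2..6: 5, 12, 8, -9, -3
sum(5, 12, 8, -9, -3) = 13

13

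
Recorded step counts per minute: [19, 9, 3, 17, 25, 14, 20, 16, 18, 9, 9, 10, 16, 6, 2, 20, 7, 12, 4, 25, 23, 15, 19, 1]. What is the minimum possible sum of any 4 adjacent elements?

34

[19, 9, 3, 17] → sum 48
[9, 3, 17, 25] → sum 54
[3, 17, 25, 14] → sum 59
[17, 25, 14, 20] → sum 76
[25, 14, 20, 16] → sum 75
[14, 20, 16, 18] → sum 68
[20, 16, 18, 9] → sum 63
[16, 18, 9, 9] → sum 52
[18, 9, 9, 10] → sum 46
[9, 9, 10, 16] → sum 44
[9, 10, 16, 6] → sum 41
[10, 16, 6, 2] → sum 34
[16, 6, 2, 20] → sum 44
[6, 2, 20, 7] → sum 35
[2, 20, 7, 12] → sum 41
[20, 7, 12, 4] → sum 43
[7, 12, 4, 25] → sum 48
[12, 4, 25, 23] → sum 64
[4, 25, 23, 15] → sum 67
[25, 23, 15, 19] → sum 82
[23, 15, 19, 1] → sum 58
Minimum of these is 34.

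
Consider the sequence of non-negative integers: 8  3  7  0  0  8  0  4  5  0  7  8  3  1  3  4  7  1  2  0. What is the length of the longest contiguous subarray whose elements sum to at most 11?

4

→ 8: sum 8, len 1
→ 3: sum 11, len 2
→ 7 (dropped 8): sum 10, len 2
→ 0: sum 10, len 3
→ 0: sum 10, len 4
→ 8 (dropped 3, 7): sum 8, len 3
→ 0: sum 8, len 4
→ 4 (dropped 0, 0, 8): sum 4, len 2
→ 5: sum 9, len 3
→ 0: sum 9, len 4
→ 7 (dropped 0, 4, 5): sum 7, len 2
→ 8 (dropped 0, 7): sum 8, len 1
→ 3: sum 11, len 2
→ 1 (dropped 8): sum 4, len 2
→ 3: sum 7, len 3
→ 4: sum 11, len 4
→ 7 (dropped 3, 1, 3): sum 11, len 2
→ 1 (dropped 4): sum 8, len 2
→ 2: sum 10, len 3
→ 0: sum 10, len 4
Longest length seen: 4.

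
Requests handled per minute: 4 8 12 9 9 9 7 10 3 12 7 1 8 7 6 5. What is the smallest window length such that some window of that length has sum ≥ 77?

Extend right; whenever the sum reaches 77, record the length and shrink from the left:
add 4: running sum 4 < 77
add 8: running sum 12 < 77
add 12: running sum 24 < 77
add 9: running sum 33 < 77
add 9: running sum 42 < 77
add 9: running sum 51 < 77
add 7: running sum 58 < 77
add 10: running sum 68 < 77
add 3: running sum 71 < 77
end 9: [8, 12, 9, 9, 9, 7, 10, 3, 12] sum 79, len 9
end 10: [12, 9, 9, 9, 7, 10, 3, 12, 7] sum 78, len 9
end 11: [12, 9, 9, 9, 7, 10, 3, 12, 7, 1] sum 79, len 10
end 12: [12, 9, 9, 9, 7, 10, 3, 12, 7, 1, 8] sum 87, len 11
end 13: [9, 9, 9, 7, 10, 3, 12, 7, 1, 8, 7] sum 82, len 11
end 14: [9, 9, 7, 10, 3, 12, 7, 1, 8, 7, 6] sum 79, len 11
end 15: [9, 9, 7, 10, 3, 12, 7, 1, 8, 7, 6, 5] sum 84, len 12
Shortest qualifying length: 9.

9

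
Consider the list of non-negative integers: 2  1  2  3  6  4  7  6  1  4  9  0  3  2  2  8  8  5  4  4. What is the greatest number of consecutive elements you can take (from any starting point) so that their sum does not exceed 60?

16

[2] sum 2 len 1
[2, 1] sum 3 len 2
[2, 1, 2] sum 5 len 3
[2, 1, 2, 3] sum 8 len 4
[2, 1, 2, 3, 6] sum 14 len 5
[2, 1, 2, 3, 6, 4] sum 18 len 6
[2, 1, 2, 3, 6, 4, 7] sum 25 len 7
[2, 1, 2, 3, 6, 4, 7, 6] sum 31 len 8
[2, 1, 2, 3, 6, 4, 7, 6, 1] sum 32 len 9
[2, 1, 2, 3, 6, 4, 7, 6, 1, 4] sum 36 len 10
[2, 1, 2, 3, 6, 4, 7, 6, 1, 4, 9] sum 45 len 11
[2, 1, 2, 3, 6, 4, 7, 6, 1, 4, 9, 0] sum 45 len 12
[2, 1, 2, 3, 6, 4, 7, 6, 1, 4, 9, 0, 3] sum 48 len 13
[2, 1, 2, 3, 6, 4, 7, 6, 1, 4, 9, 0, 3, 2] sum 50 len 14
[2, 1, 2, 3, 6, 4, 7, 6, 1, 4, 9, 0, 3, 2, 2] sum 52 len 15
[2, 1, 2, 3, 6, 4, 7, 6, 1, 4, 9, 0, 3, 2, 2, 8] sum 60 len 16
[6, 4, 7, 6, 1, 4, 9, 0, 3, 2, 2, 8, 8] sum 60 len 13
[4, 7, 6, 1, 4, 9, 0, 3, 2, 2, 8, 8, 5] sum 59 len 13
[7, 6, 1, 4, 9, 0, 3, 2, 2, 8, 8, 5, 4] sum 59 len 13
[6, 1, 4, 9, 0, 3, 2, 2, 8, 8, 5, 4, 4] sum 56 len 13
Longest length seen: 16.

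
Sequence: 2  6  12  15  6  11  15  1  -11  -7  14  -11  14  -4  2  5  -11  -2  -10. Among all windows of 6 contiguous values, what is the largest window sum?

(2, 6, 12, 15, 6, 11) → sum 52
(6, 12, 15, 6, 11, 15) → sum 65
(12, 15, 6, 11, 15, 1) → sum 60
(15, 6, 11, 15, 1, -11) → sum 37
(6, 11, 15, 1, -11, -7) → sum 15
(11, 15, 1, -11, -7, 14) → sum 23
(15, 1, -11, -7, 14, -11) → sum 1
(1, -11, -7, 14, -11, 14) → sum 0
(-11, -7, 14, -11, 14, -4) → sum -5
(-7, 14, -11, 14, -4, 2) → sum 8
(14, -11, 14, -4, 2, 5) → sum 20
(-11, 14, -4, 2, 5, -11) → sum -5
(14, -4, 2, 5, -11, -2) → sum 4
(-4, 2, 5, -11, -2, -10) → sum -20
Largest of these is 65.

65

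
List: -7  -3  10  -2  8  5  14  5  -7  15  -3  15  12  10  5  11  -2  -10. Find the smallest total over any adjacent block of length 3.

Window sums for each of the 16 positions:
[-7, -3, 10] → sum 0
[-3, 10, -2] → sum 5
[10, -2, 8] → sum 16
[-2, 8, 5] → sum 11
[8, 5, 14] → sum 27
[5, 14, 5] → sum 24
[14, 5, -7] → sum 12
[5, -7, 15] → sum 13
[-7, 15, -3] → sum 5
[15, -3, 15] → sum 27
[-3, 15, 12] → sum 24
[15, 12, 10] → sum 37
[12, 10, 5] → sum 27
[10, 5, 11] → sum 26
[5, 11, -2] → sum 14
[11, -2, -10] → sum -1
Smallest of these is -1.

-1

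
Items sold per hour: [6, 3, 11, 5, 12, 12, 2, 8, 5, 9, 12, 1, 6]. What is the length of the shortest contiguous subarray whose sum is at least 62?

add 6: running sum 6 < 62
add 3: running sum 9 < 62
add 11: running sum 20 < 62
add 5: running sum 25 < 62
add 12: running sum 37 < 62
add 12: running sum 49 < 62
add 2: running sum 51 < 62
add 8: running sum 59 < 62
add 5: shortest ending here [6, 3, 11, 5, 12, 12, 2, 8, 5] sum 64, len 9
add 9: shortest ending here [11, 5, 12, 12, 2, 8, 5, 9] sum 64, len 8
add 12: shortest ending here [5, 12, 12, 2, 8, 5, 9, 12] sum 65, len 8
add 1: shortest ending here [5, 12, 12, 2, 8, 5, 9, 12, 1] sum 66, len 9
add 6: shortest ending here [12, 12, 2, 8, 5, 9, 12, 1, 6] sum 67, len 9
Shortest qualifying length: 8.

8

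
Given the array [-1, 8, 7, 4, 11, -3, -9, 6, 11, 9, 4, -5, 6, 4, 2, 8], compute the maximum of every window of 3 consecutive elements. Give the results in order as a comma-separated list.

8, 8, 11, 11, 11, 6, 11, 11, 11, 9, 6, 6, 6, 8

-1 8 7 → max 8
8 7 4 → max 8
7 4 11 → max 11
4 11 -3 → max 11
11 -3 -9 → max 11
-3 -9 6 → max 6
-9 6 11 → max 11
6 11 9 → max 11
11 9 4 → max 11
9 4 -5 → max 9
4 -5 6 → max 6
-5 6 4 → max 6
6 4 2 → max 6
4 2 8 → max 8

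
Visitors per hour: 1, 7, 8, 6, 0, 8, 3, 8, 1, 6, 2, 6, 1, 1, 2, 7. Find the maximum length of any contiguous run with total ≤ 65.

Extend to the right; shrink from the left whenever the sum exceeds 65:
→ 1: sum 1, len 1
→ 7: sum 8, len 2
→ 8: sum 16, len 3
→ 6: sum 22, len 4
→ 0: sum 22, len 5
→ 8: sum 30, len 6
→ 3: sum 33, len 7
→ 8: sum 41, len 8
→ 1: sum 42, len 9
→ 6: sum 48, len 10
→ 2: sum 50, len 11
→ 6: sum 56, len 12
→ 1: sum 57, len 13
→ 1: sum 58, len 14
→ 2: sum 60, len 15
→ 7 (dropped 1, 7): sum 59, len 14
Longest length seen: 15.

15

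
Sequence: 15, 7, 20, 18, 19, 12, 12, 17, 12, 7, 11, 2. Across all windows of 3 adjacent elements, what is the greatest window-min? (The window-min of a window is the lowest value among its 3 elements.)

(15, 7, 20) → min 7
(7, 20, 18) → min 7
(20, 18, 19) → min 18
(18, 19, 12) → min 12
(19, 12, 12) → min 12
(12, 12, 17) → min 12
(12, 17, 12) → min 12
(17, 12, 7) → min 7
(12, 7, 11) → min 7
(7, 11, 2) → min 2
Greatest of these is 18.

18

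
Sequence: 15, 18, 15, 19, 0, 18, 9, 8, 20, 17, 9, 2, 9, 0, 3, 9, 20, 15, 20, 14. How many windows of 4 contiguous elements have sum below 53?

[15, 18, 15, 19] → sum 67
[18, 15, 19, 0] → sum 52  < 53 ✓
[15, 19, 0, 18] → sum 52  < 53 ✓
[19, 0, 18, 9] → sum 46  < 53 ✓
[0, 18, 9, 8] → sum 35  < 53 ✓
[18, 9, 8, 20] → sum 55
[9, 8, 20, 17] → sum 54
[8, 20, 17, 9] → sum 54
[20, 17, 9, 2] → sum 48  < 53 ✓
[17, 9, 2, 9] → sum 37  < 53 ✓
[9, 2, 9, 0] → sum 20  < 53 ✓
[2, 9, 0, 3] → sum 14  < 53 ✓
[9, 0, 3, 9] → sum 21  < 53 ✓
[0, 3, 9, 20] → sum 32  < 53 ✓
[3, 9, 20, 15] → sum 47  < 53 ✓
[9, 20, 15, 20] → sum 64
[20, 15, 20, 14] → sum 69
11 windows satisfy the condition.

11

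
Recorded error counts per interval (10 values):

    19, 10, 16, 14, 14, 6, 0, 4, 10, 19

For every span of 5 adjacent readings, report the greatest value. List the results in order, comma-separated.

19 10 16 14 14 → max 19
10 16 14 14 6 → max 16
16 14 14 6 0 → max 16
14 14 6 0 4 → max 14
14 6 0 4 10 → max 14
6 0 4 10 19 → max 19

19, 16, 16, 14, 14, 19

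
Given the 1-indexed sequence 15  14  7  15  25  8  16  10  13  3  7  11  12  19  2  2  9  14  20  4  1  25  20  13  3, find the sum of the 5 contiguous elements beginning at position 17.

Elements at indices 17..21: 9, 14, 20, 4, 1
sum(9, 14, 20, 4, 1) = 48

48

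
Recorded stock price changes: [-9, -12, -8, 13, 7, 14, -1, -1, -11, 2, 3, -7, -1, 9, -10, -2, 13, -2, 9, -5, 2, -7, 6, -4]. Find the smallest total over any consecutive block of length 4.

Window sums for each of the 21 positions:
-9 -12 -8 13 → sum -16
-12 -8 13 7 → sum 0
-8 13 7 14 → sum 26
13 7 14 -1 → sum 33
7 14 -1 -1 → sum 19
14 -1 -1 -11 → sum 1
-1 -1 -11 2 → sum -11
-1 -11 2 3 → sum -7
-11 2 3 -7 → sum -13
2 3 -7 -1 → sum -3
3 -7 -1 9 → sum 4
-7 -1 9 -10 → sum -9
-1 9 -10 -2 → sum -4
9 -10 -2 13 → sum 10
-10 -2 13 -2 → sum -1
-2 13 -2 9 → sum 18
13 -2 9 -5 → sum 15
-2 9 -5 2 → sum 4
9 -5 2 -7 → sum -1
-5 2 -7 6 → sum -4
2 -7 6 -4 → sum -3
Smallest of these is -16.

-16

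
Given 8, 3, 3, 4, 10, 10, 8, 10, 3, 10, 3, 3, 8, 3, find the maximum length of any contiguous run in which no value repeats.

[8] len 1
[8, 3] len 2
[3] len 1
[3, 4] len 2
[3, 4, 10] len 3
[10] len 1
[10, 8] len 2
[8, 10] len 2
[8, 10, 3] len 3
[3, 10] len 2
[10, 3] len 2
[3] len 1
[3, 8] len 2
[8, 3] len 2
Longest all-distinct length: 3.

3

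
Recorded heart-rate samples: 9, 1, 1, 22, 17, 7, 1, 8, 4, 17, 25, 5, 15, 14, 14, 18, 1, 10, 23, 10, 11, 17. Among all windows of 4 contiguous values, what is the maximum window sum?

62

9 1 1 22 → sum 33
1 1 22 17 → sum 41
1 22 17 7 → sum 47
22 17 7 1 → sum 47
17 7 1 8 → sum 33
7 1 8 4 → sum 20
1 8 4 17 → sum 30
8 4 17 25 → sum 54
4 17 25 5 → sum 51
17 25 5 15 → sum 62
25 5 15 14 → sum 59
5 15 14 14 → sum 48
15 14 14 18 → sum 61
14 14 18 1 → sum 47
14 18 1 10 → sum 43
18 1 10 23 → sum 52
1 10 23 10 → sum 44
10 23 10 11 → sum 54
23 10 11 17 → sum 61
Maximum of these is 62.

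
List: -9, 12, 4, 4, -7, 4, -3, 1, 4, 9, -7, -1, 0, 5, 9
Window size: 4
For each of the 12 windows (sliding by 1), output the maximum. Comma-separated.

12, 12, 4, 4, 4, 4, 9, 9, 9, 9, 5, 9

[-9, 12, 4, 4] → max 12
[12, 4, 4, -7] → max 12
[4, 4, -7, 4] → max 4
[4, -7, 4, -3] → max 4
[-7, 4, -3, 1] → max 4
[4, -3, 1, 4] → max 4
[-3, 1, 4, 9] → max 9
[1, 4, 9, -7] → max 9
[4, 9, -7, -1] → max 9
[9, -7, -1, 0] → max 9
[-7, -1, 0, 5] → max 5
[-1, 0, 5, 9] → max 9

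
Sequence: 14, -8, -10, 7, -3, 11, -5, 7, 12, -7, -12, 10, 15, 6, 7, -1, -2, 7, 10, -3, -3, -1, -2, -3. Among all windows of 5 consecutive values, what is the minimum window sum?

-12

[14, -8, -10, 7, -3] → sum 0
[-8, -10, 7, -3, 11] → sum -3
[-10, 7, -3, 11, -5] → sum 0
[7, -3, 11, -5, 7] → sum 17
[-3, 11, -5, 7, 12] → sum 22
[11, -5, 7, 12, -7] → sum 18
[-5, 7, 12, -7, -12] → sum -5
[7, 12, -7, -12, 10] → sum 10
[12, -7, -12, 10, 15] → sum 18
[-7, -12, 10, 15, 6] → sum 12
[-12, 10, 15, 6, 7] → sum 26
[10, 15, 6, 7, -1] → sum 37
[15, 6, 7, -1, -2] → sum 25
[6, 7, -1, -2, 7] → sum 17
[7, -1, -2, 7, 10] → sum 21
[-1, -2, 7, 10, -3] → sum 11
[-2, 7, 10, -3, -3] → sum 9
[7, 10, -3, -3, -1] → sum 10
[10, -3, -3, -1, -2] → sum 1
[-3, -3, -1, -2, -3] → sum -12
Minimum of these is -12.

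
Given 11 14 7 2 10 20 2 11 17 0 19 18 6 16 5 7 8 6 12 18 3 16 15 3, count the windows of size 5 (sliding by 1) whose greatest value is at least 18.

[11, 14, 7, 2, 10] → max 14
[14, 7, 2, 10, 20] → max 20  ≥ 18 ✓
[7, 2, 10, 20, 2] → max 20  ≥ 18 ✓
[2, 10, 20, 2, 11] → max 20  ≥ 18 ✓
[10, 20, 2, 11, 17] → max 20  ≥ 18 ✓
[20, 2, 11, 17, 0] → max 20  ≥ 18 ✓
[2, 11, 17, 0, 19] → max 19  ≥ 18 ✓
[11, 17, 0, 19, 18] → max 19  ≥ 18 ✓
[17, 0, 19, 18, 6] → max 19  ≥ 18 ✓
[0, 19, 18, 6, 16] → max 19  ≥ 18 ✓
[19, 18, 6, 16, 5] → max 19  ≥ 18 ✓
[18, 6, 16, 5, 7] → max 18  ≥ 18 ✓
[6, 16, 5, 7, 8] → max 16
[16, 5, 7, 8, 6] → max 16
[5, 7, 8, 6, 12] → max 12
[7, 8, 6, 12, 18] → max 18  ≥ 18 ✓
[8, 6, 12, 18, 3] → max 18  ≥ 18 ✓
[6, 12, 18, 3, 16] → max 18  ≥ 18 ✓
[12, 18, 3, 16, 15] → max 18  ≥ 18 ✓
[18, 3, 16, 15, 3] → max 18  ≥ 18 ✓
16 windows satisfy the condition.

16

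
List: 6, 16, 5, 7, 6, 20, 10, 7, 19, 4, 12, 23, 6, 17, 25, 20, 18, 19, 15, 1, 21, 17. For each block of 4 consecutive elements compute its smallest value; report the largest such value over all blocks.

18

6 16 5 7 → min 5
16 5 7 6 → min 5
5 7 6 20 → min 5
7 6 20 10 → min 6
6 20 10 7 → min 6
20 10 7 19 → min 7
10 7 19 4 → min 4
7 19 4 12 → min 4
19 4 12 23 → min 4
4 12 23 6 → min 4
12 23 6 17 → min 6
23 6 17 25 → min 6
6 17 25 20 → min 6
17 25 20 18 → min 17
25 20 18 19 → min 18
20 18 19 15 → min 15
18 19 15 1 → min 1
19 15 1 21 → min 1
15 1 21 17 → min 1
Largest of these is 18.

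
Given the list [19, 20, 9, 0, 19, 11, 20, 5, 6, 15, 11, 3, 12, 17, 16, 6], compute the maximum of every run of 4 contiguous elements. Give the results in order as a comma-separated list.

19 20 9 0 → max 20
20 9 0 19 → max 20
9 0 19 11 → max 19
0 19 11 20 → max 20
19 11 20 5 → max 20
11 20 5 6 → max 20
20 5 6 15 → max 20
5 6 15 11 → max 15
6 15 11 3 → max 15
15 11 3 12 → max 15
11 3 12 17 → max 17
3 12 17 16 → max 17
12 17 16 6 → max 17

20, 20, 19, 20, 20, 20, 20, 15, 15, 15, 17, 17, 17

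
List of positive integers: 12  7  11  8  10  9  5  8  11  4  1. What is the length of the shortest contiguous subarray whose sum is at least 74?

9

add 12: running sum 12 < 74
add 7: running sum 19 < 74
add 11: running sum 30 < 74
add 8: running sum 38 < 74
add 10: running sum 48 < 74
add 9: running sum 57 < 74
add 5: running sum 62 < 74
add 8: running sum 70 < 74
end 8: [12, 7, 11, 8, 10, 9, 5, 8, 11] sum 81, len 9
end 9: [12, 7, 11, 8, 10, 9, 5, 8, 11, 4] sum 85, len 10
end 10: [7, 11, 8, 10, 9, 5, 8, 11, 4, 1] sum 74, len 10
Shortest qualifying length: 9.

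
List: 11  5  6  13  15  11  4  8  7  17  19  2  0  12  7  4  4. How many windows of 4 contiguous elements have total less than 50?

[11, 5, 6, 13] → sum 35  < 50 ✓
[5, 6, 13, 15] → sum 39  < 50 ✓
[6, 13, 15, 11] → sum 45  < 50 ✓
[13, 15, 11, 4] → sum 43  < 50 ✓
[15, 11, 4, 8] → sum 38  < 50 ✓
[11, 4, 8, 7] → sum 30  < 50 ✓
[4, 8, 7, 17] → sum 36  < 50 ✓
[8, 7, 17, 19] → sum 51
[7, 17, 19, 2] → sum 45  < 50 ✓
[17, 19, 2, 0] → sum 38  < 50 ✓
[19, 2, 0, 12] → sum 33  < 50 ✓
[2, 0, 12, 7] → sum 21  < 50 ✓
[0, 12, 7, 4] → sum 23  < 50 ✓
[12, 7, 4, 4] → sum 27  < 50 ✓
13 windows satisfy the condition.

13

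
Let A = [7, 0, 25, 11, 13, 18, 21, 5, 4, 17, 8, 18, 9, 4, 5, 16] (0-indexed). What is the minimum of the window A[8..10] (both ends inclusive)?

4

Elements at indices 8..10: 4, 17, 8
min(4, 17, 8) = 4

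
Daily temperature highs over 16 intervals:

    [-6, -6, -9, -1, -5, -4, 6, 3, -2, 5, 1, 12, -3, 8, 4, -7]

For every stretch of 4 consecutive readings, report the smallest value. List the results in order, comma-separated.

-9, -9, -9, -5, -5, -4, -2, -2, -2, -3, -3, -3, -7

[-6, -6, -9, -1] → min -9
[-6, -9, -1, -5] → min -9
[-9, -1, -5, -4] → min -9
[-1, -5, -4, 6] → min -5
[-5, -4, 6, 3] → min -5
[-4, 6, 3, -2] → min -4
[6, 3, -2, 5] → min -2
[3, -2, 5, 1] → min -2
[-2, 5, 1, 12] → min -2
[5, 1, 12, -3] → min -3
[1, 12, -3, 8] → min -3
[12, -3, 8, 4] → min -3
[-3, 8, 4, -7] → min -7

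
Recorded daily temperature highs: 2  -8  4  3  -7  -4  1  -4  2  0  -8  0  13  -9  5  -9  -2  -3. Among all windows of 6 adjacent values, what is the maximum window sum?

(2, -8, 4, 3, -7, -4) → sum -10
(-8, 4, 3, -7, -4, 1) → sum -11
(4, 3, -7, -4, 1, -4) → sum -7
(3, -7, -4, 1, -4, 2) → sum -9
(-7, -4, 1, -4, 2, 0) → sum -12
(-4, 1, -4, 2, 0, -8) → sum -13
(1, -4, 2, 0, -8, 0) → sum -9
(-4, 2, 0, -8, 0, 13) → sum 3
(2, 0, -8, 0, 13, -9) → sum -2
(0, -8, 0, 13, -9, 5) → sum 1
(-8, 0, 13, -9, 5, -9) → sum -8
(0, 13, -9, 5, -9, -2) → sum -2
(13, -9, 5, -9, -2, -3) → sum -5
Maximum of these is 3.

3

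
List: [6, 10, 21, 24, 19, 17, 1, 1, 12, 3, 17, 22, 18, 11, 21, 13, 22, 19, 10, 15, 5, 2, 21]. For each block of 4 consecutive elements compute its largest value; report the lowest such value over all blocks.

12

[6, 10, 21, 24] → max 24
[10, 21, 24, 19] → max 24
[21, 24, 19, 17] → max 24
[24, 19, 17, 1] → max 24
[19, 17, 1, 1] → max 19
[17, 1, 1, 12] → max 17
[1, 1, 12, 3] → max 12
[1, 12, 3, 17] → max 17
[12, 3, 17, 22] → max 22
[3, 17, 22, 18] → max 22
[17, 22, 18, 11] → max 22
[22, 18, 11, 21] → max 22
[18, 11, 21, 13] → max 21
[11, 21, 13, 22] → max 22
[21, 13, 22, 19] → max 22
[13, 22, 19, 10] → max 22
[22, 19, 10, 15] → max 22
[19, 10, 15, 5] → max 19
[10, 15, 5, 2] → max 15
[15, 5, 2, 21] → max 21
Lowest of these is 12.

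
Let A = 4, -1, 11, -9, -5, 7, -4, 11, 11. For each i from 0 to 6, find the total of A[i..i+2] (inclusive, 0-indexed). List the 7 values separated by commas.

Sliding a size-3 window across the 9 values:
(4, -1, 11) → sum 14
(-1, 11, -9) → sum 1
(11, -9, -5) → sum -3
(-9, -5, 7) → sum -7
(-5, 7, -4) → sum -2
(7, -4, 11) → sum 14
(-4, 11, 11) → sum 18

14, 1, -3, -7, -2, 14, 18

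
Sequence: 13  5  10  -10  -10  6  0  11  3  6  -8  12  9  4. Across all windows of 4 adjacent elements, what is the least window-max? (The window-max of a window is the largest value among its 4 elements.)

6

[13, 5, 10, -10] → max 13
[5, 10, -10, -10] → max 10
[10, -10, -10, 6] → max 10
[-10, -10, 6, 0] → max 6
[-10, 6, 0, 11] → max 11
[6, 0, 11, 3] → max 11
[0, 11, 3, 6] → max 11
[11, 3, 6, -8] → max 11
[3, 6, -8, 12] → max 12
[6, -8, 12, 9] → max 12
[-8, 12, 9, 4] → max 12
Least of these is 6.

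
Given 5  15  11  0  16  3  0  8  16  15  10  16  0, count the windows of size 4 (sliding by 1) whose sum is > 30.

6

[5, 15, 11, 0] → sum 31  > 30 ✓
[15, 11, 0, 16] → sum 42  > 30 ✓
[11, 0, 16, 3] → sum 30
[0, 16, 3, 0] → sum 19
[16, 3, 0, 8] → sum 27
[3, 0, 8, 16] → sum 27
[0, 8, 16, 15] → sum 39  > 30 ✓
[8, 16, 15, 10] → sum 49  > 30 ✓
[16, 15, 10, 16] → sum 57  > 30 ✓
[15, 10, 16, 0] → sum 41  > 30 ✓
6 windows satisfy the condition.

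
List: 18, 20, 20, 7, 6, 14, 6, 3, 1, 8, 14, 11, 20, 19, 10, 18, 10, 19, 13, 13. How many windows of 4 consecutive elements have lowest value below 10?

(18, 20, 20, 7) → min 7  < 10 ✓
(20, 20, 7, 6) → min 6  < 10 ✓
(20, 7, 6, 14) → min 6  < 10 ✓
(7, 6, 14, 6) → min 6  < 10 ✓
(6, 14, 6, 3) → min 3  < 10 ✓
(14, 6, 3, 1) → min 1  < 10 ✓
(6, 3, 1, 8) → min 1  < 10 ✓
(3, 1, 8, 14) → min 1  < 10 ✓
(1, 8, 14, 11) → min 1  < 10 ✓
(8, 14, 11, 20) → min 8  < 10 ✓
(14, 11, 20, 19) → min 11
(11, 20, 19, 10) → min 10
(20, 19, 10, 18) → min 10
(19, 10, 18, 10) → min 10
(10, 18, 10, 19) → min 10
(18, 10, 19, 13) → min 10
(10, 19, 13, 13) → min 10
10 windows satisfy the condition.

10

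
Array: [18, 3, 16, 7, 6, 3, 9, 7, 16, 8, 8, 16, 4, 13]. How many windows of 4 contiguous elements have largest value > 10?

9

18 3 16 7 → max 18  > 10 ✓
3 16 7 6 → max 16  > 10 ✓
16 7 6 3 → max 16  > 10 ✓
7 6 3 9 → max 9
6 3 9 7 → max 9
3 9 7 16 → max 16  > 10 ✓
9 7 16 8 → max 16  > 10 ✓
7 16 8 8 → max 16  > 10 ✓
16 8 8 16 → max 16  > 10 ✓
8 8 16 4 → max 16  > 10 ✓
8 16 4 13 → max 16  > 10 ✓
9 windows satisfy the condition.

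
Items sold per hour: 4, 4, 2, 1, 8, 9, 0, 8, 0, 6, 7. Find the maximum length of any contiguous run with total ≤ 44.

10

Extend to the right; shrink from the left whenever the sum exceeds 44:
[4] sum 4 len 1
[4, 4] sum 8 len 2
[4, 4, 2] sum 10 len 3
[4, 4, 2, 1] sum 11 len 4
[4, 4, 2, 1, 8] sum 19 len 5
[4, 4, 2, 1, 8, 9] sum 28 len 6
[4, 4, 2, 1, 8, 9, 0] sum 28 len 7
[4, 4, 2, 1, 8, 9, 0, 8] sum 36 len 8
[4, 4, 2, 1, 8, 9, 0, 8, 0] sum 36 len 9
[4, 4, 2, 1, 8, 9, 0, 8, 0, 6] sum 42 len 10
[2, 1, 8, 9, 0, 8, 0, 6, 7] sum 41 len 9
Longest length seen: 10.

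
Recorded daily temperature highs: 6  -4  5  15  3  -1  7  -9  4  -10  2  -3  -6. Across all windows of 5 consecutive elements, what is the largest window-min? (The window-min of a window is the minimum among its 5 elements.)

(6, -4, 5, 15, 3) → min -4
(-4, 5, 15, 3, -1) → min -4
(5, 15, 3, -1, 7) → min -1
(15, 3, -1, 7, -9) → min -9
(3, -1, 7, -9, 4) → min -9
(-1, 7, -9, 4, -10) → min -10
(7, -9, 4, -10, 2) → min -10
(-9, 4, -10, 2, -3) → min -10
(4, -10, 2, -3, -6) → min -10
Largest of these is -1.

-1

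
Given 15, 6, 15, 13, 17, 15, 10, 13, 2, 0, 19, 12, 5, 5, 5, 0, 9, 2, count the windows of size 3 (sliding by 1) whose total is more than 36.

4

15 6 15 → sum 36
6 15 13 → sum 34
15 13 17 → sum 45  > 36 ✓
13 17 15 → sum 45  > 36 ✓
17 15 10 → sum 42  > 36 ✓
15 10 13 → sum 38  > 36 ✓
10 13 2 → sum 25
13 2 0 → sum 15
2 0 19 → sum 21
0 19 12 → sum 31
19 12 5 → sum 36
12 5 5 → sum 22
5 5 5 → sum 15
5 5 0 → sum 10
5 0 9 → sum 14
0 9 2 → sum 11
4 windows satisfy the condition.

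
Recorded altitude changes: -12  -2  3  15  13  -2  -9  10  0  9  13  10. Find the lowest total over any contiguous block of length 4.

Each size-4 window and its sum:
[-12, -2, 3, 15] → sum 4
[-2, 3, 15, 13] → sum 29
[3, 15, 13, -2] → sum 29
[15, 13, -2, -9] → sum 17
[13, -2, -9, 10] → sum 12
[-2, -9, 10, 0] → sum -1
[-9, 10, 0, 9] → sum 10
[10, 0, 9, 13] → sum 32
[0, 9, 13, 10] → sum 32
Lowest of these is -1.

-1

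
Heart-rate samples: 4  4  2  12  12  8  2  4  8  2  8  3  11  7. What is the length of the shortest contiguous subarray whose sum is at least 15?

2

add 4: running sum 4 < 15
add 4: running sum 8 < 15
add 2: running sum 10 < 15
end 3: [4, 2, 12] sum 18, len 3
end 4: [12, 12] sum 24, len 2
end 5: [12, 8] sum 20, len 2
end 6: [12, 8, 2] sum 22, len 3
end 7: [12, 8, 2, 4] sum 26, len 4
end 8: [8, 2, 4, 8] sum 22, len 4
end 9: [2, 4, 8, 2] sum 16, len 4
end 10: [8, 2, 8] sum 18, len 3
end 11: [8, 2, 8, 3] sum 21, len 4
end 12: [8, 3, 11] sum 22, len 3
end 13: [11, 7] sum 18, len 2
Shortest qualifying length: 2.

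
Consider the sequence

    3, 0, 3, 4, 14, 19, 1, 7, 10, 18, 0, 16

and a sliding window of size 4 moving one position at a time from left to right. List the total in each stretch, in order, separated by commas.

10, 21, 40, 38, 41, 37, 36, 35, 44

3 0 3 4 → sum 10
0 3 4 14 → sum 21
3 4 14 19 → sum 40
4 14 19 1 → sum 38
14 19 1 7 → sum 41
19 1 7 10 → sum 37
1 7 10 18 → sum 36
7 10 18 0 → sum 35
10 18 0 16 → sum 44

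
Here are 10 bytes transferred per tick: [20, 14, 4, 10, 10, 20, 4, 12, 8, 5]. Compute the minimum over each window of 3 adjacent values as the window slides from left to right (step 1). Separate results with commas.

4, 4, 4, 10, 4, 4, 4, 5

[20, 14, 4] → min 4
[14, 4, 10] → min 4
[4, 10, 10] → min 4
[10, 10, 20] → min 10
[10, 20, 4] → min 4
[20, 4, 12] → min 4
[4, 12, 8] → min 4
[12, 8, 5] → min 5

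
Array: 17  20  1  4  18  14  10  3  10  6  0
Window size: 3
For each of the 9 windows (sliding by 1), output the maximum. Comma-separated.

17 20 1 → max 20
20 1 4 → max 20
1 4 18 → max 18
4 18 14 → max 18
18 14 10 → max 18
14 10 3 → max 14
10 3 10 → max 10
3 10 6 → max 10
10 6 0 → max 10

20, 20, 18, 18, 18, 14, 10, 10, 10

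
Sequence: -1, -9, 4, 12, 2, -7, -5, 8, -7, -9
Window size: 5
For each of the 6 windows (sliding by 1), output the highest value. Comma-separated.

12, 12, 12, 12, 8, 8

Sliding a size-5 window across the 10 values:
-1 -9 4 12 2 → max 12
-9 4 12 2 -7 → max 12
4 12 2 -7 -5 → max 12
12 2 -7 -5 8 → max 12
2 -7 -5 8 -7 → max 8
-7 -5 8 -7 -9 → max 8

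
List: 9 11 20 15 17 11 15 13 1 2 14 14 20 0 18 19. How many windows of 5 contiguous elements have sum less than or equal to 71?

9

9 11 20 15 17 → sum 72
11 20 15 17 11 → sum 74
20 15 17 11 15 → sum 78
15 17 11 15 13 → sum 71  ≤ 71 ✓
17 11 15 13 1 → sum 57  ≤ 71 ✓
11 15 13 1 2 → sum 42  ≤ 71 ✓
15 13 1 2 14 → sum 45  ≤ 71 ✓
13 1 2 14 14 → sum 44  ≤ 71 ✓
1 2 14 14 20 → sum 51  ≤ 71 ✓
2 14 14 20 0 → sum 50  ≤ 71 ✓
14 14 20 0 18 → sum 66  ≤ 71 ✓
14 20 0 18 19 → sum 71  ≤ 71 ✓
9 windows satisfy the condition.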